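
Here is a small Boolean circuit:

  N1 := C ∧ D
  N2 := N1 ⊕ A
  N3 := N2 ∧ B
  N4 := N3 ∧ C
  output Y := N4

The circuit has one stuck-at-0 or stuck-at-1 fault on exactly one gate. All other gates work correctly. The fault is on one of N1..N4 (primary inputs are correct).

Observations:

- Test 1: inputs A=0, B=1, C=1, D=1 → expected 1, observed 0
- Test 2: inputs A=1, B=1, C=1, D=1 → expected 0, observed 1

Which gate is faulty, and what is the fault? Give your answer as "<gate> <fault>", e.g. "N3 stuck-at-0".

Fault-free values for test 1 (A=0, B=1, C=1, D=1): N1=1, N2=1, N3=1, N4=1, giving Y=1. Observed 0.
Test 1: faults giving observed 0 are {N1 stuck-at-0, N2 stuck-at-0, N3 stuck-at-0, N4 stuck-at-0}.
Test 2 (A=1, B=1, C=1, D=1): fault-free N1=1, N2=0, N3=0, N4=0 → 0; observed 1. Eliminates N2 stuck-at-0, N3 stuck-at-0, N4 stuck-at-0.
Only N1 stuck-at-0 is consistent with every test.

N1 stuck-at-0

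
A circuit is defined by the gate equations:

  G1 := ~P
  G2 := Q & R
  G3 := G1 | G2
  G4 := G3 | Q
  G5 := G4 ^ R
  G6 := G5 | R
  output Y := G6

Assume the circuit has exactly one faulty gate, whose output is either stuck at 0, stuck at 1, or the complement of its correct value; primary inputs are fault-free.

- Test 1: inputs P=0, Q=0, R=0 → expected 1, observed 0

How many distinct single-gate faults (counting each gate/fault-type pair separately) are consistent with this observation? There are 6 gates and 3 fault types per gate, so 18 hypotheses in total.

Fault-free: G1=1, G2=0, G3=1, G4=1, G5=1, G6=1 → 1. Observed 0.
  G1: stuck-at-0, inverted output ✓; others ✗
  G2: none of the 3 fault types match ✗
  G3: stuck-at-0, inverted output ✓; others ✗
  G4: stuck-at-0, inverted output ✓; others ✗
  G5: stuck-at-0, inverted output ✓; others ✗
  G6: stuck-at-0, inverted output ✓; others ✗
Consistent faults: {G1 stuck-at-0, G1 inverted output, G3 stuck-at-0, G3 inverted output, G4 stuck-at-0, G4 inverted output, G5 stuck-at-0, G5 inverted output, G6 stuck-at-0, G6 inverted output} — 10 in all.

10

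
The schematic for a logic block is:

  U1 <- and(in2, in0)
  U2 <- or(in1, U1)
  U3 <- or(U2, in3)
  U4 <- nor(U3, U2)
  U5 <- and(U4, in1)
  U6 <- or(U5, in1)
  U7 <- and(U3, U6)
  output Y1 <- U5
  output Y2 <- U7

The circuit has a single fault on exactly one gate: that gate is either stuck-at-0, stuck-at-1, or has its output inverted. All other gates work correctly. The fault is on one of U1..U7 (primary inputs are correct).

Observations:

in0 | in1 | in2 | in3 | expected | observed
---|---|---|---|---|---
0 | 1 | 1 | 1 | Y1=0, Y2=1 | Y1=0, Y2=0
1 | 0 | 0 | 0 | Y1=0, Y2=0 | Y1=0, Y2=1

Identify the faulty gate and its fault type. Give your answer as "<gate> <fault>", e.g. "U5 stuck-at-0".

Fault-free values for test 1 (in0=0, in1=1, in2=1, in3=1): U1=0, U2=1, U3=1, U4=0, U5=0, U6=1, U7=1, giving Y1=0, Y2=1. Observed Y1=0, Y2=0.
Test 1: faults giving observed Y1=0, Y2=0 are {U3 stuck-at-0, U3 inverted output, U6 stuck-at-0, U6 inverted output, U7 stuck-at-0, U7 inverted output}.
Test 2 (in0=1, in1=0, in2=0, in3=0): fault-free U1=0, U2=0, U3=0, U4=1, U5=0, U6=0, U7=0 → Y1=0, Y2=0; observed Y1=0, Y2=1. Eliminates U3 stuck-at-0, U3 inverted output, U6 stuck-at-0, U6 inverted output, U7 stuck-at-0.
Only U7 inverted output is consistent with every test.

U7 inverted output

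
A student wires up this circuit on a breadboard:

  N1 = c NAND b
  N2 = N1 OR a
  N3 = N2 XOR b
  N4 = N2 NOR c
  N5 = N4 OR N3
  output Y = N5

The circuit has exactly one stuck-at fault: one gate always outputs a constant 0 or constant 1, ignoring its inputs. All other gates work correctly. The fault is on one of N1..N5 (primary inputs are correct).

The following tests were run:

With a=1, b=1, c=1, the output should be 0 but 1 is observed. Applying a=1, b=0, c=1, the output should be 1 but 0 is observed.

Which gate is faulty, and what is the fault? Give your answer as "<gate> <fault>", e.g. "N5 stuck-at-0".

Fault-free values for test 1 (a=1, b=1, c=1): N1=0, N2=1, N3=0, N4=0, N5=0, giving Y=0. Observed 1.
Test 1: faults giving observed 1 are {N2 stuck-at-0, N3 stuck-at-1, N4 stuck-at-1, N5 stuck-at-1}.
Test 2 (a=1, b=0, c=1): fault-free N1=1, N2=1, N3=1, N4=0, N5=1 → 1; observed 0. Eliminates N3 stuck-at-1, N4 stuck-at-1, N5 stuck-at-1.
Only N2 stuck-at-0 is consistent with every test.

N2 stuck-at-0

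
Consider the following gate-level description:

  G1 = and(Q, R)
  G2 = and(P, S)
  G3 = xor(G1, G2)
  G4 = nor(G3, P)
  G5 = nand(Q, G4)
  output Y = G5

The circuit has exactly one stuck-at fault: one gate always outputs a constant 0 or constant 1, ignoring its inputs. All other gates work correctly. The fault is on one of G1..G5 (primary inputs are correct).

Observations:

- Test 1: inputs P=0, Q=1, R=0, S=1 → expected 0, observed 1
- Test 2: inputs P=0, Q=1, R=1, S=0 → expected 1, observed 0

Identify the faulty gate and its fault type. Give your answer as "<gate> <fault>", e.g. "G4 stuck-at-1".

Fault-free values for test 1 (P=0, Q=1, R=0, S=1): G1=0, G2=0, G3=0, G4=1, G5=0, giving Y=0. Observed 1.
Test 1: faults giving observed 1 are {G1 stuck-at-1, G2 stuck-at-1, G3 stuck-at-1, G4 stuck-at-0, G5 stuck-at-1}.
Test 2 (P=0, Q=1, R=1, S=0): fault-free G1=1, G2=0, G3=1, G4=0, G5=1 → 1; observed 0. Eliminates G1 stuck-at-1, G3 stuck-at-1, G4 stuck-at-0, G5 stuck-at-1.
Only G2 stuck-at-1 is consistent with every test.

G2 stuck-at-1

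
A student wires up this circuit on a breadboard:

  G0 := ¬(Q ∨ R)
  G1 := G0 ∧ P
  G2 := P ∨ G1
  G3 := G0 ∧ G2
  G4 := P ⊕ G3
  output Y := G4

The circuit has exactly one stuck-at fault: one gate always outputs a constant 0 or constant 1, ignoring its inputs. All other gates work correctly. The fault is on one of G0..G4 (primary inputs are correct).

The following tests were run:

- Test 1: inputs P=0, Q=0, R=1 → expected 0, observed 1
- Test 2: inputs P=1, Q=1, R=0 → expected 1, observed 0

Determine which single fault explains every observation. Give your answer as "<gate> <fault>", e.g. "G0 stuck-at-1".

Fault-free values for test 1 (P=0, Q=0, R=1): G0=0, G1=0, G2=0, G3=0, G4=0, giving Y=0. Observed 1.
Test 1: faults giving observed 1 are {G3 stuck-at-1, G4 stuck-at-1}.
Test 2 (P=1, Q=1, R=0): fault-free G0=0, G1=0, G2=1, G3=0, G4=1 → 1; observed 0. Eliminates G4 stuck-at-1.
Only G3 stuck-at-1 is consistent with every test.

G3 stuck-at-1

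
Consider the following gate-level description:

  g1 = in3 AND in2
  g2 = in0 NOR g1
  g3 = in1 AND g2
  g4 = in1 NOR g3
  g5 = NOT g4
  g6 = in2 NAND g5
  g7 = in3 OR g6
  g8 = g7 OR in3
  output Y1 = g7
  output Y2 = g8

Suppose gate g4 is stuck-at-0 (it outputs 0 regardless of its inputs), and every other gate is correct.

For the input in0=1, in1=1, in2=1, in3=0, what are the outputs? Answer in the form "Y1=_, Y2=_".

Y1=0, Y2=0

Propagate with g4 forced: g1=0, g2=0, g3=0, g4=0 [stuck-at-0], g5=1, g6=0, g7=0, g8=0.
So the outputs are Y1=0, Y2=0. (Same as the fault-free value — the fault is masked on this input.)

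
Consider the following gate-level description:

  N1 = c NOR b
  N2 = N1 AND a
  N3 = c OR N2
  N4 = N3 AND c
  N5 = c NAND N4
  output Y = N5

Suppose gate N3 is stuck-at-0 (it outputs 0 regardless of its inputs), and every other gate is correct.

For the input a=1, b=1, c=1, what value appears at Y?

Propagate with N3 forced: N1=0, N2=0, N3=0 [stuck-at-0], N4=0, N5=1.
So Y = 1. (Without the fault it would be 0.)

1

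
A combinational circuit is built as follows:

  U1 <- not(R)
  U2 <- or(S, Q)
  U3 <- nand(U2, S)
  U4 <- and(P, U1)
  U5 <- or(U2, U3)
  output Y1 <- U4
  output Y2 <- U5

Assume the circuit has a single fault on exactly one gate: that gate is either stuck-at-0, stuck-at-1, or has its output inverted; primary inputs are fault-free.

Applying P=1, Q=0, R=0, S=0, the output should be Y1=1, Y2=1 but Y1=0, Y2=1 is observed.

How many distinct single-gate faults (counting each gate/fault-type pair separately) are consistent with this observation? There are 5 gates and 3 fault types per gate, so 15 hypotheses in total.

Fault-free: U1=1, U2=0, U3=1, U4=1, U5=1 → Y1=1, Y2=1. Observed Y1=0, Y2=1.
  U1: stuck-at-0, inverted output ✓; others ✗
  U2: none of the 3 fault types match ✗
  U3: none of the 3 fault types match ✗
  U4: stuck-at-0, inverted output ✓; others ✗
  U5: none of the 3 fault types match ✗
Consistent faults: {U1 stuck-at-0, U1 inverted output, U4 stuck-at-0, U4 inverted output} — 4 in all.

4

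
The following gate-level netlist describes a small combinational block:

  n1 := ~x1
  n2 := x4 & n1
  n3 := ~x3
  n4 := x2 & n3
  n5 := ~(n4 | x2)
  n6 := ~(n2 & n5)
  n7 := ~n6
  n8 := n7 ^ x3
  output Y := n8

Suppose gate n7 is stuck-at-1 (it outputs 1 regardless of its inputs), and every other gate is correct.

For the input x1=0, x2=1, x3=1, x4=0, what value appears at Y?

0

Propagate with n7 forced: n1=1, n2=0, n3=0, n4=0, n5=0, n6=1, n7=1 [stuck-at-1], n8=0.
So Y = 0. (Without the fault it would be 1.)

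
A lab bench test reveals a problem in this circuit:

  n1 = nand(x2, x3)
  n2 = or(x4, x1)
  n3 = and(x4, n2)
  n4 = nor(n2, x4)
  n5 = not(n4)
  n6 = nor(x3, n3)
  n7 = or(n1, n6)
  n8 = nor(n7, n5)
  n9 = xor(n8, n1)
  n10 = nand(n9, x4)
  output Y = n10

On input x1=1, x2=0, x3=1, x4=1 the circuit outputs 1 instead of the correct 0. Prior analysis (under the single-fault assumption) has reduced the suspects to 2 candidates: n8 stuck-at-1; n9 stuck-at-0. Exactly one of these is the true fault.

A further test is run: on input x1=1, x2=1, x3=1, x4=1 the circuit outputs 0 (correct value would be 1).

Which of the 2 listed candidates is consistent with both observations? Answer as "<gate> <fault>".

Evaluate each candidate on input x1=1, x2=1, x3=1, x4=1:
  n8 stuck-at-1: n1=0, n2=1, n3=1, n4=0, n5=1, n6=0, n7=0, n8=1 [stuck-at-1], n9=1, n10=0 → 0 — matches
  n9 stuck-at-0: n1=0, n2=1, n3=1, n4=0, n5=1, n6=0, n7=0, n8=0, n9=0 [stuck-at-0], n10=1 → 1 — eliminated
Only n8 stuck-at-1 reproduces the observed 0.

n8 stuck-at-1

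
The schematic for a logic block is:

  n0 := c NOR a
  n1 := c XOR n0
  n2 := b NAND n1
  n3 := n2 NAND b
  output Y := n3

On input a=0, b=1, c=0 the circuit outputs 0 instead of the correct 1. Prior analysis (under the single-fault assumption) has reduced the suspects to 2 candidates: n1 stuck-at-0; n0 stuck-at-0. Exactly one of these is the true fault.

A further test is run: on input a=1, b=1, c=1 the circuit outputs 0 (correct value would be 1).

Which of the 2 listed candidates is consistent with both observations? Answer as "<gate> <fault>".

n1 stuck-at-0

Evaluate each candidate on input a=1, b=1, c=1:
  n1 stuck-at-0: n0=0, n1=0 [stuck-at-0], n2=1, n3=0 → 0 — matches
  n0 stuck-at-0: n0=0 [stuck-at-0], n1=1, n2=0, n3=1 → 1 — eliminated
Only n1 stuck-at-0 reproduces the observed 0.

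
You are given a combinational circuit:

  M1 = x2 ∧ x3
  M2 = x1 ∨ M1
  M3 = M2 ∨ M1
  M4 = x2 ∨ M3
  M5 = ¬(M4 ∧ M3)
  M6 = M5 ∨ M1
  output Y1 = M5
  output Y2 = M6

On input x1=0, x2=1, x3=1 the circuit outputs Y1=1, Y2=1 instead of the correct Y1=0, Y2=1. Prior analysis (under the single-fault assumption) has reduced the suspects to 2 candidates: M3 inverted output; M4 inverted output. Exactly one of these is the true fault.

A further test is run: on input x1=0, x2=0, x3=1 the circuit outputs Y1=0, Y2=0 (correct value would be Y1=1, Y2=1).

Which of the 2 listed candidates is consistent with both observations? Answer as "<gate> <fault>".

M3 inverted output

Evaluate each candidate on input x1=0, x2=0, x3=1:
  M3 inverted output: M1=0, M2=0, M3=1 [inverted output], M4=1, M5=0, M6=0 → Y1=0, Y2=0 — matches
  M4 inverted output: M1=0, M2=0, M3=0, M4=1 [inverted output], M5=1, M6=1 → Y1=1, Y2=1 — eliminated
Only M3 inverted output reproduces the observed Y1=0, Y2=0.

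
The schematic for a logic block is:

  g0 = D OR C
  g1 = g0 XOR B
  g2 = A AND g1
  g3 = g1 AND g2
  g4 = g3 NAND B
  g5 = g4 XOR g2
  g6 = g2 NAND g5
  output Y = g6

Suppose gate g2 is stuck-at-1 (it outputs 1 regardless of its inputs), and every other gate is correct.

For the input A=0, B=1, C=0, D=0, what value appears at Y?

Propagate with g2 forced: g0=0, g1=1, g2=1 [stuck-at-1], g3=1, g4=0, g5=1, g6=0.
So Y = 0. (Without the fault it would be 1.)

0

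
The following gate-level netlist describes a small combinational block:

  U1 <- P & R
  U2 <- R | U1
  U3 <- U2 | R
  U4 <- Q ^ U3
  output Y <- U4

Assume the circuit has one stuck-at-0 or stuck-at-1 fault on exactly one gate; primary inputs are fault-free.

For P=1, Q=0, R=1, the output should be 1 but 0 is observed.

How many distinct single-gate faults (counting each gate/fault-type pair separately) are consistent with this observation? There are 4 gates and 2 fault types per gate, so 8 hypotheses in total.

2

Fault-free: U1=1, U2=1, U3=1, U4=1 → 1. Observed 0.
  U1 stuck-at-0: output 1 ✗
  U1 stuck-at-1: output 1 ✗
  U2 stuck-at-0: output 1 ✗
  U2 stuck-at-1: output 1 ✗
  U3 stuck-at-0: output 0 ✓
  U3 stuck-at-1: output 1 ✗
  U4 stuck-at-0: output 0 ✓
  U4 stuck-at-1: output 1 ✗
Consistent faults: {U3 stuck-at-0, U4 stuck-at-0} — 2 in all.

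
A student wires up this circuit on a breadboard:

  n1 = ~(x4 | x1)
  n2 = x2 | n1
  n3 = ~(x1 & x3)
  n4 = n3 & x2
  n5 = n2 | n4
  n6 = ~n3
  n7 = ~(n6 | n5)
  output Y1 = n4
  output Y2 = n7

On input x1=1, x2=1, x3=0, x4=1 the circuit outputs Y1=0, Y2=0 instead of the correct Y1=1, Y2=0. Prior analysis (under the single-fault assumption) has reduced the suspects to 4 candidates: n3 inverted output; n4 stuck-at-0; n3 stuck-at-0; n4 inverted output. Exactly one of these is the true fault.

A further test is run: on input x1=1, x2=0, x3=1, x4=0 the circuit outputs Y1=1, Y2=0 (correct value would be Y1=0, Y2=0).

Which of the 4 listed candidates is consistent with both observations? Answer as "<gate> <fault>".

n4 inverted output

Evaluate each candidate on input x1=1, x2=0, x3=1, x4=0:
  n3 inverted output: n1=0, n2=0, n3=1 [inverted output], n4=0, n5=0, n6=0, n7=1 → Y1=0, Y2=1 — eliminated
  n4 stuck-at-0: n1=0, n2=0, n3=0, n4=0 [stuck-at-0], n5=0, n6=1, n7=0 → Y1=0, Y2=0 — eliminated
  n3 stuck-at-0: n1=0, n2=0, n3=0 [stuck-at-0], n4=0, n5=0, n6=1, n7=0 → Y1=0, Y2=0 — eliminated
  n4 inverted output: n1=0, n2=0, n3=0, n4=1 [inverted output], n5=1, n6=1, n7=0 → Y1=1, Y2=0 — matches
Only n4 inverted output reproduces the observed Y1=1, Y2=0.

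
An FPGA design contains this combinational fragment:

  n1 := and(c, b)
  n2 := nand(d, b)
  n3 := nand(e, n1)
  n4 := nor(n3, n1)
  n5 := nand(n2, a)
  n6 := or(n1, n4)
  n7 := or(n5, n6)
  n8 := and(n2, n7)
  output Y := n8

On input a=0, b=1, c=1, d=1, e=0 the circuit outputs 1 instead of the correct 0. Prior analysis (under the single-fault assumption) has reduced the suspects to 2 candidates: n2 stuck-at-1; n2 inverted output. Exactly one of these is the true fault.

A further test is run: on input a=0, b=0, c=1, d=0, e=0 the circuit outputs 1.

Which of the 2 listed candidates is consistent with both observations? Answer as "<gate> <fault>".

n2 stuck-at-1

Evaluate each candidate on input a=0, b=0, c=1, d=0, e=0:
  n2 stuck-at-1: n1=0, n2=1 [stuck-at-1], n3=1, n4=0, n5=1, n6=0, n7=1, n8=1 → 1 — matches
  n2 inverted output: n1=0, n2=0 [inverted output], n3=1, n4=0, n5=1, n6=0, n7=1, n8=0 → 0 — eliminated
Only n2 stuck-at-1 reproduces the observed 1.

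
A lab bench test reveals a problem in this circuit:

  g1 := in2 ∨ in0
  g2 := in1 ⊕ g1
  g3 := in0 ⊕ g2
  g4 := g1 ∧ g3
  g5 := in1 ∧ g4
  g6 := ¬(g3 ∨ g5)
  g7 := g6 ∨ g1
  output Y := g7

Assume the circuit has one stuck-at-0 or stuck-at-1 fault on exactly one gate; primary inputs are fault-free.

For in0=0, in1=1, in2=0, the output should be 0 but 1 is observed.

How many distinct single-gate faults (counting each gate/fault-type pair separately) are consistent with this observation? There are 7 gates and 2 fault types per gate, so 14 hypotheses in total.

5

Fault-free: g1=0, g2=1, g3=1, g4=0, g5=0, g6=0, g7=0 → 0. Observed 1.
  g1 stuck-at-0: output 0 ✗
  g1 stuck-at-1: output 1 ✓
  g2 stuck-at-0: output 1 ✓
  g2 stuck-at-1: output 0 ✗
  g3 stuck-at-0: output 1 ✓
  g3 stuck-at-1: output 0 ✗
  g4 stuck-at-0: output 0 ✗
  g4 stuck-at-1: output 0 ✗
  g5 stuck-at-0: output 0 ✗
  g5 stuck-at-1: output 0 ✗
  g6 stuck-at-0: output 0 ✗
  g6 stuck-at-1: output 1 ✓
  g7 stuck-at-0: output 0 ✗
  g7 stuck-at-1: output 1 ✓
Consistent faults: {g1 stuck-at-1, g2 stuck-at-0, g3 stuck-at-0, g6 stuck-at-1, g7 stuck-at-1} — 5 in all.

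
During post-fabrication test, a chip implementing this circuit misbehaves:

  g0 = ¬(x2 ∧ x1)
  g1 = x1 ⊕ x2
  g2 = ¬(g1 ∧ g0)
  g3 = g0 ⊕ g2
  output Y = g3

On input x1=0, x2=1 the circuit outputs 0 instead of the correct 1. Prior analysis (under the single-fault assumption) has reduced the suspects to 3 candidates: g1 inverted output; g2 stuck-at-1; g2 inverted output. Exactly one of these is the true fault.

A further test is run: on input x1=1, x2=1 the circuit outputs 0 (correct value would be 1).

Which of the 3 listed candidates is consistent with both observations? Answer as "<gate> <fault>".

g2 inverted output

Evaluate each candidate on input x1=1, x2=1:
  g1 inverted output: g0=0, g1=1 [inverted output], g2=1, g3=1 → 1 — eliminated
  g2 stuck-at-1: g0=0, g1=0, g2=1 [stuck-at-1], g3=1 → 1 — eliminated
  g2 inverted output: g0=0, g1=0, g2=0 [inverted output], g3=0 → 0 — matches
Only g2 inverted output reproduces the observed 0.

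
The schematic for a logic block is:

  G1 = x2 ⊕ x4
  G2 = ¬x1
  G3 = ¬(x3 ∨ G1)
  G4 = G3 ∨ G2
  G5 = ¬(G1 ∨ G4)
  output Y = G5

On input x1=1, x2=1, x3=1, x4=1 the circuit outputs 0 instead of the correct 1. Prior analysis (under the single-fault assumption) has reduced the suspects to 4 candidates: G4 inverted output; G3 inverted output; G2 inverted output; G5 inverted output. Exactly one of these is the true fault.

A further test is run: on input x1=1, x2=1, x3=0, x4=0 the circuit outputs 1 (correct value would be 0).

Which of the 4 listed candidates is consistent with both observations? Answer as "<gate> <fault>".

G5 inverted output

Evaluate each candidate on input x1=1, x2=1, x3=0, x4=0:
  G4 inverted output: G1=1, G2=0, G3=0, G4=1 [inverted output], G5=0 → 0 — eliminated
  G3 inverted output: G1=1, G2=0, G3=1 [inverted output], G4=1, G5=0 → 0 — eliminated
  G2 inverted output: G1=1, G2=1 [inverted output], G3=0, G4=1, G5=0 → 0 — eliminated
  G5 inverted output: G1=1, G2=0, G3=0, G4=0, G5=1 [inverted output] → 1 — matches
Only G5 inverted output reproduces the observed 1.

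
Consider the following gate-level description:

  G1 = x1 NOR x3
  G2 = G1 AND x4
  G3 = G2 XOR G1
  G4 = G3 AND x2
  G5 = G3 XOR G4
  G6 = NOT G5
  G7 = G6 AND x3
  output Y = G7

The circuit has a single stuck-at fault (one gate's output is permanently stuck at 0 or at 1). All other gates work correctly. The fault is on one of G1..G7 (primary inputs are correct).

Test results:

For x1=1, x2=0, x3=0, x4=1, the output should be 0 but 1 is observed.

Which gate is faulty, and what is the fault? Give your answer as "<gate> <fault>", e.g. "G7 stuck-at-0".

Fault-free values for test 1 (x1=1, x2=0, x3=0, x4=1): G1=0, G2=0, G3=0, G4=0, G5=0, G6=1, G7=0, giving Y=0. Observed 1.
Test 1: faults giving observed 1 are {G7 stuck-at-1}.
Only G7 stuck-at-1 is consistent with every test.

G7 stuck-at-1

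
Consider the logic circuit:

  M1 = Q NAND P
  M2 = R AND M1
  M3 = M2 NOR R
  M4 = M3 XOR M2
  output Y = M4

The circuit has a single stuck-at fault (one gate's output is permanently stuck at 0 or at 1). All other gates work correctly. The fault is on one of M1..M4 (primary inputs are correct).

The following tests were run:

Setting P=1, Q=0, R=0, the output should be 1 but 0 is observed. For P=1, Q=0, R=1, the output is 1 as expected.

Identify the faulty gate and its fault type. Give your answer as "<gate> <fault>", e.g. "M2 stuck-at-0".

M3 stuck-at-0

Fault-free values for test 1 (P=1, Q=0, R=0): M1=1, M2=0, M3=1, M4=1, giving Y=1. Observed 0.
Test 1: faults giving observed 0 are {M3 stuck-at-0, M4 stuck-at-0}.
Test 2 (P=1, Q=0, R=1): fault-free M1=1, M2=1, M3=0, M4=1 → 1; observed 1. Eliminates M4 stuck-at-0.
Only M3 stuck-at-0 is consistent with every test.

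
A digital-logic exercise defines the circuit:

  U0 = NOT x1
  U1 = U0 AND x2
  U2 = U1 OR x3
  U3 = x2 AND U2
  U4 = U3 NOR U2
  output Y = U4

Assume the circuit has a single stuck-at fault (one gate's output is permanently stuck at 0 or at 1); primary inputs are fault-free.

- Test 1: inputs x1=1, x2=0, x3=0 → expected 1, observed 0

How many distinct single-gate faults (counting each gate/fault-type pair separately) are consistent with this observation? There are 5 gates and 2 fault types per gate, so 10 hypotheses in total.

4

Fault-free: U0=0, U1=0, U2=0, U3=0, U4=1 → 1. Observed 0.
  U0 stuck-at-0: output 1 ✗
  U0 stuck-at-1: output 1 ✗
  U1 stuck-at-0: output 1 ✗
  U1 stuck-at-1: output 0 ✓
  U2 stuck-at-0: output 1 ✗
  U2 stuck-at-1: output 0 ✓
  U3 stuck-at-0: output 1 ✗
  U3 stuck-at-1: output 0 ✓
  U4 stuck-at-0: output 0 ✓
  U4 stuck-at-1: output 1 ✗
Consistent faults: {U1 stuck-at-1, U2 stuck-at-1, U3 stuck-at-1, U4 stuck-at-0} — 4 in all.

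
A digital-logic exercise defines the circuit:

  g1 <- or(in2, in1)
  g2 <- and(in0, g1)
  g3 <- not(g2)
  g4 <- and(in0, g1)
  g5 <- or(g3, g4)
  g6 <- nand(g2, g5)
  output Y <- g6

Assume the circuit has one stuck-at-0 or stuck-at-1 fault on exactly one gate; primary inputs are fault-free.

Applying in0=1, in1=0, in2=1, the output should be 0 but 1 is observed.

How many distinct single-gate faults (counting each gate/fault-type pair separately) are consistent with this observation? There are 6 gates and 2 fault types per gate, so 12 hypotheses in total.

Fault-free: g1=1, g2=1, g3=0, g4=1, g5=1, g6=0 → 0. Observed 1.
  g1 stuck-at-0: output 1 ✓
  g1 stuck-at-1: output 0 ✗
  g2 stuck-at-0: output 1 ✓
  g2 stuck-at-1: output 0 ✗
  g3 stuck-at-0: output 0 ✗
  g3 stuck-at-1: output 0 ✗
  g4 stuck-at-0: output 1 ✓
  g4 stuck-at-1: output 0 ✗
  g5 stuck-at-0: output 1 ✓
  g5 stuck-at-1: output 0 ✗
  g6 stuck-at-0: output 0 ✗
  g6 stuck-at-1: output 1 ✓
Consistent faults: {g1 stuck-at-0, g2 stuck-at-0, g4 stuck-at-0, g5 stuck-at-0, g6 stuck-at-1} — 5 in all.

5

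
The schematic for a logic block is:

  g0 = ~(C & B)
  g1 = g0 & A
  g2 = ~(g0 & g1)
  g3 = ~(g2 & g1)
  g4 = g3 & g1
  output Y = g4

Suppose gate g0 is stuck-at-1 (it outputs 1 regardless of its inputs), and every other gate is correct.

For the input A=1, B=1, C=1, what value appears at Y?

Propagate with g0 forced: g0=1 [stuck-at-1], g1=1, g2=0, g3=1, g4=1.
So Y = 1. (Without the fault it would be 0.)

1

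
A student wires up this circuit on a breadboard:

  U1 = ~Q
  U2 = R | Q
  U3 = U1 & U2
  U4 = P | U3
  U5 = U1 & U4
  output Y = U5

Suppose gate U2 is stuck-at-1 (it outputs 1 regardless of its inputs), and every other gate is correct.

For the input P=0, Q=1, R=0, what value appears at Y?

Propagate with U2 forced: U1=0, U2=1 [stuck-at-1], U3=0, U4=0, U5=0.
So Y = 0. (Same as the fault-free value — the fault is masked on this input.)

0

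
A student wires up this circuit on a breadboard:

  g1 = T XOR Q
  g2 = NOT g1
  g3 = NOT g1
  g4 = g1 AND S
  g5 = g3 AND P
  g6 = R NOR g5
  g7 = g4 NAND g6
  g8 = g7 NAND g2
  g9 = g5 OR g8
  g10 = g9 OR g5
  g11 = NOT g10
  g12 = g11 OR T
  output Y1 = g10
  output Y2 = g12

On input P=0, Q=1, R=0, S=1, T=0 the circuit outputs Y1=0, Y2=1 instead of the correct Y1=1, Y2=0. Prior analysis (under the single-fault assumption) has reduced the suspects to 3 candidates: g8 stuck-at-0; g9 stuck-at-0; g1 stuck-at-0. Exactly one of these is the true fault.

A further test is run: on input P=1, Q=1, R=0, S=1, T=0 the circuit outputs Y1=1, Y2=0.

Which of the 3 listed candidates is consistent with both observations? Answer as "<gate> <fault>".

Evaluate each candidate on input P=1, Q=1, R=0, S=1, T=0:
  g8 stuck-at-0: g1=1, g2=0, g3=0, g4=1, g5=0, g6=1, g7=0, g8=0 [stuck-at-0], g9=0, g10=0, g11=1, g12=1 → Y1=0, Y2=1 — eliminated
  g9 stuck-at-0: g1=1, g2=0, g3=0, g4=1, g5=0, g6=1, g7=0, g8=1, g9=0 [stuck-at-0], g10=0, g11=1, g12=1 → Y1=0, Y2=1 — eliminated
  g1 stuck-at-0: g1=0 [stuck-at-0], g2=1, g3=1, g4=0, g5=1, g6=0, g7=1, g8=0, g9=1, g10=1, g11=0, g12=0 → Y1=1, Y2=0 — matches
Only g1 stuck-at-0 reproduces the observed Y1=1, Y2=0.

g1 stuck-at-0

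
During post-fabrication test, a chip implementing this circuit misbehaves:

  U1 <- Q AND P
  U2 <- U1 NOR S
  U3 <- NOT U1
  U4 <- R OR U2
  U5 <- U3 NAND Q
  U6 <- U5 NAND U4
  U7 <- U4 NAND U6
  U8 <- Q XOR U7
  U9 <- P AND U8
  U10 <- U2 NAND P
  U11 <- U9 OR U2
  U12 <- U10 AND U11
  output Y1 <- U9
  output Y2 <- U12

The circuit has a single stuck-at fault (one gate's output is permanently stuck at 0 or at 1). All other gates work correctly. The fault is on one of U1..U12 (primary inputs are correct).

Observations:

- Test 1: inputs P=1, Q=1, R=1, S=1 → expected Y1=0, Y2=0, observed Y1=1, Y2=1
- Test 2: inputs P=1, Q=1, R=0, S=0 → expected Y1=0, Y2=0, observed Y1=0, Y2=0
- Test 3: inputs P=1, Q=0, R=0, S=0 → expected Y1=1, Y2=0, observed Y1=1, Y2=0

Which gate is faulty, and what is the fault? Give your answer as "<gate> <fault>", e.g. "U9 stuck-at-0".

Fault-free values for test 1 (P=1, Q=1, R=1, S=1): U1=1, U2=0, U3=0, U4=1, U5=1, U6=0, U7=1, U8=0, U9=0, U10=1, U11=0, U12=0, giving Y1=0, Y2=0. Observed Y1=1, Y2=1.
Test 1: faults giving observed Y1=1, Y2=1 are {U1 stuck-at-0, U3 stuck-at-1, U5 stuck-at-0, U6 stuck-at-1, U7 stuck-at-0, U8 stuck-at-1, U9 stuck-at-1}.
Test 2 (P=1, Q=1, R=0, S=0): fault-free U1=1, U2=0, U3=0, U4=0, U5=1, U6=1, U7=1, U8=0, U9=0, U10=1, U11=0, U12=0 → Y1=0, Y2=0; observed Y1=0, Y2=0. Eliminates U1 stuck-at-0, U7 stuck-at-0, U8 stuck-at-1, U9 stuck-at-1.
Test 3 (P=1, Q=0, R=0, S=0): fault-free U1=0, U2=1, U3=1, U4=1, U5=1, U6=0, U7=1, U8=1, U9=1, U10=0, U11=1, U12=0 → Y1=1, Y2=0; observed Y1=1, Y2=0. Eliminates U5 stuck-at-0, U6 stuck-at-1.
Only U3 stuck-at-1 is consistent with every test.

U3 stuck-at-1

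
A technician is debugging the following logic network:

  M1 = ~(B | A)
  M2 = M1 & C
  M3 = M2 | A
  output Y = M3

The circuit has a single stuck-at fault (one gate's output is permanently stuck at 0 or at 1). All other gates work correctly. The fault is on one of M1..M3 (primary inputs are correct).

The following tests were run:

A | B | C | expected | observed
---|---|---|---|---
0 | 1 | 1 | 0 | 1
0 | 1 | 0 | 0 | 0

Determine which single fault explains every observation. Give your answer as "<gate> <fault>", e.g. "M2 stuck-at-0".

Fault-free values for test 1 (A=0, B=1, C=1): M1=0, M2=0, M3=0, giving Y=0. Observed 1.
Test 1: faults giving observed 1 are {M1 stuck-at-1, M2 stuck-at-1, M3 stuck-at-1}.
Test 2 (A=0, B=1, C=0): fault-free M1=0, M2=0, M3=0 → 0; observed 0. Eliminates M2 stuck-at-1, M3 stuck-at-1.
Only M1 stuck-at-1 is consistent with every test.

M1 stuck-at-1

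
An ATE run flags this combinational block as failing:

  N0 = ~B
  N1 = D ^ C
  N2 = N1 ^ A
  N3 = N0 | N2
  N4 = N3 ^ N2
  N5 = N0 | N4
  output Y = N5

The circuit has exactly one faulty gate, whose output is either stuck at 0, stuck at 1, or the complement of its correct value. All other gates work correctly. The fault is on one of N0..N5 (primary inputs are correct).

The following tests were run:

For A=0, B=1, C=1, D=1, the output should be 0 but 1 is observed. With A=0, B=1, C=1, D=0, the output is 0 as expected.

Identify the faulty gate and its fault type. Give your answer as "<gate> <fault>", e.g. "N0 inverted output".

Fault-free values for test 1 (A=0, B=1, C=1, D=1): N0=0, N1=0, N2=0, N3=0, N4=0, N5=0, giving Y=0. Observed 1.
Test 1: faults giving observed 1 are {N0 stuck-at-1, N0 inverted output, N3 stuck-at-1, N3 inverted output, N4 stuck-at-1, N4 inverted output, N5 stuck-at-1, N5 inverted output}.
Test 2 (A=0, B=1, C=1, D=0): fault-free N0=0, N1=1, N2=1, N3=1, N4=0, N5=0 → 0; observed 0. Eliminates N0 stuck-at-1, N0 inverted output, N3 inverted output, N4 stuck-at-1, N4 inverted output, N5 stuck-at-1, N5 inverted output.
Only N3 stuck-at-1 is consistent with every test.

N3 stuck-at-1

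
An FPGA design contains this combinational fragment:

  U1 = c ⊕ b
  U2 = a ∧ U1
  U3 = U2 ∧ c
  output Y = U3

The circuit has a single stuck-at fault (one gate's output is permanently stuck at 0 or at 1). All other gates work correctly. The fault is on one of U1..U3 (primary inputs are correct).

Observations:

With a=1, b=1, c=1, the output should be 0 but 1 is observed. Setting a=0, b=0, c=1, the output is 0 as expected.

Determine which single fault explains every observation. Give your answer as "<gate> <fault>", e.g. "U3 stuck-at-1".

U1 stuck-at-1

Fault-free values for test 1 (a=1, b=1, c=1): U1=0, U2=0, U3=0, giving Y=0. Observed 1.
Test 1: faults giving observed 1 are {U1 stuck-at-1, U2 stuck-at-1, U3 stuck-at-1}.
Test 2 (a=0, b=0, c=1): fault-free U1=1, U2=0, U3=0 → 0; observed 0. Eliminates U2 stuck-at-1, U3 stuck-at-1.
Only U1 stuck-at-1 is consistent with every test.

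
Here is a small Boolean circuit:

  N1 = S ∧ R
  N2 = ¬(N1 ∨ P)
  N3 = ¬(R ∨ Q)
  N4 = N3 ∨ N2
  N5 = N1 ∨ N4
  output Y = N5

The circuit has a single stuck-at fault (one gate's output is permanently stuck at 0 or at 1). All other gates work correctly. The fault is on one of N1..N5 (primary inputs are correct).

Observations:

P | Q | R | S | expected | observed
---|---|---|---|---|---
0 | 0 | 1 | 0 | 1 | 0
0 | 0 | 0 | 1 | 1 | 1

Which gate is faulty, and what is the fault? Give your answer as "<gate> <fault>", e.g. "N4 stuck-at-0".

Fault-free values for test 1 (P=0, Q=0, R=1, S=0): N1=0, N2=1, N3=0, N4=1, N5=1, giving Y=1. Observed 0.
Test 1: faults giving observed 0 are {N2 stuck-at-0, N4 stuck-at-0, N5 stuck-at-0}.
Test 2 (P=0, Q=0, R=0, S=1): fault-free N1=0, N2=1, N3=1, N4=1, N5=1 → 1; observed 1. Eliminates N4 stuck-at-0, N5 stuck-at-0.
Only N2 stuck-at-0 is consistent with every test.

N2 stuck-at-0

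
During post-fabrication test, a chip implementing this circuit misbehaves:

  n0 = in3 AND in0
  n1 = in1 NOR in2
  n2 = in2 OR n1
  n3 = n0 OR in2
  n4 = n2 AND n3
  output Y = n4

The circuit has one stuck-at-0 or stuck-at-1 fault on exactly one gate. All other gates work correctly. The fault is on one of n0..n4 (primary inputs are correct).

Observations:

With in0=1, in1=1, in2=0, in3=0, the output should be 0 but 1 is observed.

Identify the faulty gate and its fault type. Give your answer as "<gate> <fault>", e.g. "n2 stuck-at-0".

Fault-free values for test 1 (in0=1, in1=1, in2=0, in3=0): n0=0, n1=0, n2=0, n3=0, n4=0, giving Y=0. Observed 1.
Test 1: faults giving observed 1 are {n4 stuck-at-1}.
Only n4 stuck-at-1 is consistent with every test.

n4 stuck-at-1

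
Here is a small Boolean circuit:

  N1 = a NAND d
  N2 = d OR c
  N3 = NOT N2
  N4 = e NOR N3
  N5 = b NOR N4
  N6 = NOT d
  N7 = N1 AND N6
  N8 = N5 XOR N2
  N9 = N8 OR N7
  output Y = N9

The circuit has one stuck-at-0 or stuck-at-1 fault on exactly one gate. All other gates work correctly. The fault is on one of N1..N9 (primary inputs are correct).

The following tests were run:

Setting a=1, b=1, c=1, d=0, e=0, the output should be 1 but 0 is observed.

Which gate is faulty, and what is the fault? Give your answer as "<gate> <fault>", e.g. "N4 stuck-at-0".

N9 stuck-at-0

Fault-free values for test 1 (a=1, b=1, c=1, d=0, e=0): N1=1, N2=1, N3=0, N4=1, N5=0, N6=1, N7=1, N8=1, N9=1, giving Y=1. Observed 0.
Test 1: faults giving observed 0 are {N9 stuck-at-0}.
Only N9 stuck-at-0 is consistent with every test.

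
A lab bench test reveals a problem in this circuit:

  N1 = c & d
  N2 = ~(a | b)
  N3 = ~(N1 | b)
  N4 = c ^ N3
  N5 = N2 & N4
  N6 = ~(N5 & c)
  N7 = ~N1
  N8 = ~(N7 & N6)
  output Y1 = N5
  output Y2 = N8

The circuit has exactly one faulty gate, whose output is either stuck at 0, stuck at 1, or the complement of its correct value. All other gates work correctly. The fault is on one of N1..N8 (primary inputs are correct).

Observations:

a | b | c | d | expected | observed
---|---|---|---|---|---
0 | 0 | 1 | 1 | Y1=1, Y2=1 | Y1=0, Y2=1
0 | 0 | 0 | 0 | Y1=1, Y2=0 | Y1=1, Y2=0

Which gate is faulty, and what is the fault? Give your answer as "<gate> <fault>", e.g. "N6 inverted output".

N3 stuck-at-1

Fault-free values for test 1 (a=0, b=0, c=1, d=1): N1=1, N2=1, N3=0, N4=1, N5=1, N6=0, N7=0, N8=1, giving Y1=1, Y2=1. Observed Y1=0, Y2=1.
Test 1: faults giving observed Y1=0, Y2=1 are {N2 stuck-at-0, N2 inverted output, N3 stuck-at-1, N3 inverted output, N4 stuck-at-0, N4 inverted output, N5 stuck-at-0, N5 inverted output}.
Test 2 (a=0, b=0, c=0, d=0): fault-free N1=0, N2=1, N3=1, N4=1, N5=1, N6=1, N7=1, N8=0 → Y1=1, Y2=0; observed Y1=1, Y2=0. Eliminates N2 stuck-at-0, N2 inverted output, N3 inverted output, N4 stuck-at-0, N4 inverted output, N5 stuck-at-0, N5 inverted output.
Only N3 stuck-at-1 is consistent with every test.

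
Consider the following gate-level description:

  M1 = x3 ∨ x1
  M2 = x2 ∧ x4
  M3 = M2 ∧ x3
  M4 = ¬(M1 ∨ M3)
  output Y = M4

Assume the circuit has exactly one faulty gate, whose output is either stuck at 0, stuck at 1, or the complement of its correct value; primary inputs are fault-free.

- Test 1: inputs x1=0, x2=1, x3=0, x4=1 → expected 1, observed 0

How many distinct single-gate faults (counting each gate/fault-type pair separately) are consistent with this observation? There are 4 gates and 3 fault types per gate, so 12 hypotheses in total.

6

Fault-free: M1=0, M2=1, M3=0, M4=1 → 1. Observed 0.
  M1 stuck-at-0: output 1 ✗
  M1 stuck-at-1: output 0 ✓
  M1 inverted output: output 0 ✓
  M2 stuck-at-0: output 1 ✗
  M2 stuck-at-1: output 1 ✗
  M2 inverted output: output 1 ✗
  M3 stuck-at-0: output 1 ✗
  M3 stuck-at-1: output 0 ✓
  M3 inverted output: output 0 ✓
  M4 stuck-at-0: output 0 ✓
  M4 stuck-at-1: output 1 ✗
  M4 inverted output: output 0 ✓
Consistent faults: {M1 stuck-at-1, M1 inverted output, M3 stuck-at-1, M3 inverted output, M4 stuck-at-0, M4 inverted output} — 6 in all.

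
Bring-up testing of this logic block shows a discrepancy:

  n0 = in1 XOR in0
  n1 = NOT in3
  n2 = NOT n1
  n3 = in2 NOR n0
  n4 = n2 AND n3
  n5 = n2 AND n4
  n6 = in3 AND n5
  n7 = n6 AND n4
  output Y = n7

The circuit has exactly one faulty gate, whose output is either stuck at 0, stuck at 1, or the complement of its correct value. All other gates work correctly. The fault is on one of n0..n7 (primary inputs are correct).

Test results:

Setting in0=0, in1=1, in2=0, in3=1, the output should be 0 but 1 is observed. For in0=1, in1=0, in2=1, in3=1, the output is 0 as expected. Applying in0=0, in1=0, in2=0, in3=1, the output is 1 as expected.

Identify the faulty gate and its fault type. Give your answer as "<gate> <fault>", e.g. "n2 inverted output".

Fault-free values for test 1 (in0=0, in1=1, in2=0, in3=1): n0=1, n1=0, n2=1, n3=0, n4=0, n5=0, n6=0, n7=0, giving Y=0. Observed 1.
Test 1: faults giving observed 1 are {n0 stuck-at-0, n0 inverted output, n3 stuck-at-1, n3 inverted output, n4 stuck-at-1, n4 inverted output, n7 stuck-at-1, n7 inverted output}.
Test 2 (in0=1, in1=0, in2=1, in3=1): fault-free n0=1, n1=0, n2=1, n3=0, n4=0, n5=0, n6=0, n7=0 → 0; observed 0. Eliminates n3 stuck-at-1, n3 inverted output, n4 stuck-at-1, n4 inverted output, n7 stuck-at-1, n7 inverted output.
Test 3 (in0=0, in1=0, in2=0, in3=1): fault-free n0=0, n1=0, n2=1, n3=1, n4=1, n5=1, n6=1, n7=1 → 1; observed 1. Eliminates n0 inverted output.
Only n0 stuck-at-0 is consistent with every test.

n0 stuck-at-0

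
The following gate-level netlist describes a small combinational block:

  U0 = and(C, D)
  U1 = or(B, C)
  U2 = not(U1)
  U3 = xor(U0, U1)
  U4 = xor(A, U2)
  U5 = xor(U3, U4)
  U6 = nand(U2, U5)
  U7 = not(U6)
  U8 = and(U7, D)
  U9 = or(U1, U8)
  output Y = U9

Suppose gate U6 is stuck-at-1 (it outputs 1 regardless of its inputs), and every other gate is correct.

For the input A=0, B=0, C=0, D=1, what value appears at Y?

Propagate with U6 forced: U0=0, U1=0, U2=1, U3=0, U4=1, U5=1, U6=1 [stuck-at-1], U7=0, U8=0, U9=0.
So Y = 0. (Without the fault it would be 1.)

0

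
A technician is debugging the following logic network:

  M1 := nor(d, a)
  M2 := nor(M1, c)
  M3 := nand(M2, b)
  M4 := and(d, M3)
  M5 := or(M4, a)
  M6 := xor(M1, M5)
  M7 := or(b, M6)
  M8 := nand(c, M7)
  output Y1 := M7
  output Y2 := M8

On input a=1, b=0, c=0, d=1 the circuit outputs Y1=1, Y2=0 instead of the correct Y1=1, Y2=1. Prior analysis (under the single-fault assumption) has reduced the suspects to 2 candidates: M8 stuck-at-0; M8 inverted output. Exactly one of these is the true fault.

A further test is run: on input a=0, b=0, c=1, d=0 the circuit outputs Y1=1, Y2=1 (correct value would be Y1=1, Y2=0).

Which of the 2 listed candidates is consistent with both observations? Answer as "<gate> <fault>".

Evaluate each candidate on input a=0, b=0, c=1, d=0:
  M8 stuck-at-0: M1=1, M2=0, M3=1, M4=0, M5=0, M6=1, M7=1, M8=0 [stuck-at-0] → Y1=1, Y2=0 — eliminated
  M8 inverted output: M1=1, M2=0, M3=1, M4=0, M5=0, M6=1, M7=1, M8=1 [inverted output] → Y1=1, Y2=1 — matches
Only M8 inverted output reproduces the observed Y1=1, Y2=1.

M8 inverted output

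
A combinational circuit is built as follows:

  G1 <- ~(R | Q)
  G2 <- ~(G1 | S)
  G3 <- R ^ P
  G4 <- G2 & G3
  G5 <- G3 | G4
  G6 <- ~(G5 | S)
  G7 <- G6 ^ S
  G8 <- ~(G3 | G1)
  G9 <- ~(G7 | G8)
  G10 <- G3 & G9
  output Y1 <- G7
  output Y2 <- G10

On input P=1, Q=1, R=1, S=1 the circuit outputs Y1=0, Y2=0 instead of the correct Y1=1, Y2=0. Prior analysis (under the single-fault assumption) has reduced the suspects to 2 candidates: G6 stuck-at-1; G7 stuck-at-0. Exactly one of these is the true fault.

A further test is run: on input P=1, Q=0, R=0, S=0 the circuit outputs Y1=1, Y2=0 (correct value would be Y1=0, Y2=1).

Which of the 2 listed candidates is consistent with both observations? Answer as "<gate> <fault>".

G6 stuck-at-1

Evaluate each candidate on input P=1, Q=0, R=0, S=0:
  G6 stuck-at-1: G1=1, G2=0, G3=1, G4=0, G5=1, G6=1 [stuck-at-1], G7=1, G8=0, G9=0, G10=0 → Y1=1, Y2=0 — matches
  G7 stuck-at-0: G1=1, G2=0, G3=1, G4=0, G5=1, G6=0, G7=0 [stuck-at-0], G8=0, G9=1, G10=1 → Y1=0, Y2=1 — eliminated
Only G6 stuck-at-1 reproduces the observed Y1=1, Y2=0.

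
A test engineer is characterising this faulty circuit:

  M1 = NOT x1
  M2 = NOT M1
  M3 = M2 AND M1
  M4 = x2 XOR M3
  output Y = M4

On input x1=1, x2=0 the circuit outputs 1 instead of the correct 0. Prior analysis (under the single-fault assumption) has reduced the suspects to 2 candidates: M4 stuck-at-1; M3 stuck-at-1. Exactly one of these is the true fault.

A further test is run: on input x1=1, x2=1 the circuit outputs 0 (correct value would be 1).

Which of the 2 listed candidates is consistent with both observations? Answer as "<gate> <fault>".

M3 stuck-at-1

Evaluate each candidate on input x1=1, x2=1:
  M4 stuck-at-1: M1=0, M2=1, M3=0, M4=1 [stuck-at-1] → 1 — eliminated
  M3 stuck-at-1: M1=0, M2=1, M3=1 [stuck-at-1], M4=0 → 0 — matches
Only M3 stuck-at-1 reproduces the observed 0.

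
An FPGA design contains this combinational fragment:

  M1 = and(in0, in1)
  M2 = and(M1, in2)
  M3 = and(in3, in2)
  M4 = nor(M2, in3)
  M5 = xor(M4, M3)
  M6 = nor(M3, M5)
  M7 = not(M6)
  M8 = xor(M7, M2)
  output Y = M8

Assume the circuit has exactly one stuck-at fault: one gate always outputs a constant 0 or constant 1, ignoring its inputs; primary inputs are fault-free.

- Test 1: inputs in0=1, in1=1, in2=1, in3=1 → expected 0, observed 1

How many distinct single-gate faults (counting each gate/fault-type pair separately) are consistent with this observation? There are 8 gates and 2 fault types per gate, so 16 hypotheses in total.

Fault-free: M1=1, M2=1, M3=1, M4=0, M5=1, M6=0, M7=1, M8=0 → 0. Observed 1.
  M1: stuck-at-0 ✓; others ✗
  M2: stuck-at-0 ✓; others ✗
  M3: stuck-at-0 ✓; others ✗
  M4: none of the 2 fault types match ✗
  M5: none of the 2 fault types match ✗
  M6: stuck-at-1 ✓; others ✗
  M7: stuck-at-0 ✓; others ✗
  M8: stuck-at-1 ✓; others ✗
Consistent faults: {M1 stuck-at-0, M2 stuck-at-0, M3 stuck-at-0, M6 stuck-at-1, M7 stuck-at-0, M8 stuck-at-1} — 6 in all.

6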